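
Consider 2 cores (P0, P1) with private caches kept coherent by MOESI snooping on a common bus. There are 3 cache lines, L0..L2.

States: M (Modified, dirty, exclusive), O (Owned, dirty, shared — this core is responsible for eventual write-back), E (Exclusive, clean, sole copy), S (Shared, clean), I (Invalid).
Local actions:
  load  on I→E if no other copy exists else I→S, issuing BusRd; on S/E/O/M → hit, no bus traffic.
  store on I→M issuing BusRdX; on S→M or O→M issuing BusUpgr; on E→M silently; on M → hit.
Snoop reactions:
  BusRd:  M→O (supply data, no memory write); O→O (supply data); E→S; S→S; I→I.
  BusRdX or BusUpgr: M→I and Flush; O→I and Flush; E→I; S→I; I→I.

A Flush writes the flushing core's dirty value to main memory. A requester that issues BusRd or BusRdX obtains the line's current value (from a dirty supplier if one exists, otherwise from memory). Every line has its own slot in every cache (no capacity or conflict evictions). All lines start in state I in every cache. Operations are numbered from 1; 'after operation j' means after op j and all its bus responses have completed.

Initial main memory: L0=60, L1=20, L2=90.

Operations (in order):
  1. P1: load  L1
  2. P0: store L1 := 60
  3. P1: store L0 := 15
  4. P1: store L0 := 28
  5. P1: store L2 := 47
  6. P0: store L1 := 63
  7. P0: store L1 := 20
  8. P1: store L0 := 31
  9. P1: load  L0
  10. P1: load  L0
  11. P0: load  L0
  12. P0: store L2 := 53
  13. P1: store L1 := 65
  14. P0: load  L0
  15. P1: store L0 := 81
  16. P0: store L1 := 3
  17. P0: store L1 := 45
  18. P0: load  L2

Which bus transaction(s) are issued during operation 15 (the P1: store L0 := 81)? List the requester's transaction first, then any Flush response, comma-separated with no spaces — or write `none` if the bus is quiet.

bus = BusUpgr

step 1: P1: load  L1  ⟶  IE  (L1)  txn=BusRd  M[L1]=20
step 2: P0: store L1 := 60  ⟶  MI  (L1)  txn=BusRdX  M[L1]=20
step 3: P1: store L0 := 15  ⟶  IM  (L0)  txn=BusRdX  M[L0]=60
step 4: P1: store L0 := 28  ⟶  IM  (L0)  txn=∅  M[L0]=60
step 5: P1: store L2 := 47  ⟶  IM  (L2)  txn=BusRdX  M[L2]=90
step 6: P0: store L1 := 63  ⟶  MI  (L1)  txn=∅  M[L1]=20
step 7: P0: store L1 := 20  ⟶  MI  (L1)  txn=∅  M[L1]=20
step 8: P1: store L0 := 31  ⟶  IM  (L0)  txn=∅  M[L0]=60
step 9: P1: load  L0  ⟶  IM  (L0)  txn=∅  M[L0]=60
step 10: P1: load  L0  ⟶  IM  (L0)  txn=∅  M[L0]=60
step 11: P0: load  L0  ⟶  SO  (L0)  txn=BusRd  M[L0]=60
step 12: P0: store L2 := 53  ⟶  MI  (L2)  txn=BusRdX+Flush  M[L2]=47
step 13: P1: store L1 := 65  ⟶  IM  (L1)  txn=BusRdX+Flush  M[L1]=20
step 14: P0: load  L0  ⟶  SO  (L0)  txn=∅  M[L0]=60
step 15: P1: store L0 := 81  ⟶  IM  (L0)  txn=BusUpgr  M[L0]=60
step 16: P0: store L1 := 3  ⟶  MI  (L1)  txn=BusRdX+Flush  M[L1]=65
step 17: P0: store L1 := 45  ⟶  MI  (L1)  txn=∅  M[L1]=65
step 18: P0: load  L2  ⟶  MI  (L2)  txn=∅  M[L2]=47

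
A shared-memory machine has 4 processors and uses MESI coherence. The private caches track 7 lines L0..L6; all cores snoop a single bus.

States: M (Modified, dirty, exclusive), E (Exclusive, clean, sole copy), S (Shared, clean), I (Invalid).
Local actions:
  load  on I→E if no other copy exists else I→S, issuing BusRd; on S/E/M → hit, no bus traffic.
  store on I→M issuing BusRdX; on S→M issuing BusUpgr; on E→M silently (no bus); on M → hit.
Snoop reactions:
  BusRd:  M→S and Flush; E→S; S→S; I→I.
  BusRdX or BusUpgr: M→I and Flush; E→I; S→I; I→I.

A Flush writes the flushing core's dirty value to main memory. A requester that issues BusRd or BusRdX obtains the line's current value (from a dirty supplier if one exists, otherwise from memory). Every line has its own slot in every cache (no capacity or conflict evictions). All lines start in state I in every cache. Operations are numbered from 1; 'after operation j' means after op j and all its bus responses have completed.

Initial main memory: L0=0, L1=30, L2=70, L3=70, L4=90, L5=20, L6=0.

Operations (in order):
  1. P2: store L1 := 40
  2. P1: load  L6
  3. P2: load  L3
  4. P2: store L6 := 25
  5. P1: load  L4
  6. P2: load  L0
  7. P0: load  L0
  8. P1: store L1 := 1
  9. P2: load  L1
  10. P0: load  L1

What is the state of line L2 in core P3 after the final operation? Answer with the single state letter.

  op1 P2: store L1 := 40 → I/I/M/I on L1; bus BusRdX; mem=30
  op2 P1: load  L6 → I/E/I/I on L6; bus BusRd; mem=0
  op3 P2: load  L3 → I/I/E/I on L3; bus BusRd; mem=70
  op4 P2: store L6 := 25 → I/I/M/I on L6; bus BusRdX; mem=0
  op5 P1: load  L4 → I/E/I/I on L4; bus BusRd; mem=90
  op6 P2: load  L0 → I/I/E/I on L0; bus BusRd; mem=0
  op7 P0: load  L0 → S/I/S/I on L0; bus BusRd; mem=0
  op8 P1: store L1 := 1 → I/M/I/I on L1; bus BusRdX Flush; mem=40
  op9 P2: load  L1 → I/S/S/I on L1; bus BusRd Flush; mem=1
  op10 P0: load  L1 → S/S/S/I on L1; bus BusRd; mem=1

state = I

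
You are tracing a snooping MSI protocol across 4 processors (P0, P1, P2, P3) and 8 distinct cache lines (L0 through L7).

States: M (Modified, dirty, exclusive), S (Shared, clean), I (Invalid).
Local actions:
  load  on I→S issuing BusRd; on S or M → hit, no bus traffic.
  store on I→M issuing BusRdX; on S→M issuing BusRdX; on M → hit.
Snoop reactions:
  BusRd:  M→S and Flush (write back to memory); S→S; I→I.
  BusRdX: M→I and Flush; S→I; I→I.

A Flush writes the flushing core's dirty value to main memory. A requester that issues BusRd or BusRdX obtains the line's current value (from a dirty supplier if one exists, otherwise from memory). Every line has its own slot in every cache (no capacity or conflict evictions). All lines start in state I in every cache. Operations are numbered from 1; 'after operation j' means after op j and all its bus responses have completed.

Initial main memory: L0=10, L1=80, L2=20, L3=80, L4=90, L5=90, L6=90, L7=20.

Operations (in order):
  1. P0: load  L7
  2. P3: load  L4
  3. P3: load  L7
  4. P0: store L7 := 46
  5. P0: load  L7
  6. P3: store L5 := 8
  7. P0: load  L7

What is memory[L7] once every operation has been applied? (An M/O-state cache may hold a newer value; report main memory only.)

1. P0: load  L7  bus=[BusRd]  L7: P0=S P1=I P2=I P3=I  mem[L7]=20
2. P3: load  L4  bus=[BusRd]  L4: P0=I P1=I P2=I P3=S  mem[L4]=90
3. P3: load  L7  bus=[BusRd]  L7: P0=S P1=I P2=I P3=S  mem[L7]=20
4. P0: store L7 := 46  bus=[BusRdX]  L7: P0=M P1=I P2=I P3=I  mem[L7]=20
5. P0: load  L7  bus=[-]  L7: P0=M P1=I P2=I P3=I  mem[L7]=20
6. P3: store L5 := 8  bus=[BusRdX]  L5: P0=I P1=I P2=I P3=M  mem[L5]=90
7. P0: load  L7  bus=[-]  L7: P0=M P1=I P2=I P3=I  mem[L7]=20

memory[L7] = 20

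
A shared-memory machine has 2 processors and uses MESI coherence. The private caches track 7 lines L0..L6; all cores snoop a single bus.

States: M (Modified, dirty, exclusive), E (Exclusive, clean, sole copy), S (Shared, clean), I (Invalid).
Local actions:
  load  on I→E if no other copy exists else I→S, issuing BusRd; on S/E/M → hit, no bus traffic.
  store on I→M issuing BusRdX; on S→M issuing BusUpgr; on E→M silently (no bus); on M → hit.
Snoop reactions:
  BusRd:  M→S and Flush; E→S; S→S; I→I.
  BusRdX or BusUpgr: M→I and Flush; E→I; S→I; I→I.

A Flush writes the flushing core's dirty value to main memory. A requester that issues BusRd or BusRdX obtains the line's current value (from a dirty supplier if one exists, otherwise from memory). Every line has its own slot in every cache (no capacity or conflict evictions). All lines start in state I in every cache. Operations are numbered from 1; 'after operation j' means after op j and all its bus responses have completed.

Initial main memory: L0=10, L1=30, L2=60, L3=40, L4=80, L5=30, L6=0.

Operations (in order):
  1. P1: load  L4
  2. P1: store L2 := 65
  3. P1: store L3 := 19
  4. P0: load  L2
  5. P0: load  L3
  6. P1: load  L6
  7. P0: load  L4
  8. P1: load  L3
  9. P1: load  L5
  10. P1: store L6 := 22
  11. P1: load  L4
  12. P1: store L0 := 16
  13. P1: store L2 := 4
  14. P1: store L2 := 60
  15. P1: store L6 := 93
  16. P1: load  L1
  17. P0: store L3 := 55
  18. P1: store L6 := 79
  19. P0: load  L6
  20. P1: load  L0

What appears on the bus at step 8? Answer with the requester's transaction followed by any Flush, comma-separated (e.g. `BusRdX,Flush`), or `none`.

1. P1: load  L4  bus=[BusRd]  L4: P0=I P1=E  mem[L4]=80
2. P1: store L2 := 65  bus=[BusRdX]  L2: P0=I P1=M  mem[L2]=60
3. P1: store L3 := 19  bus=[BusRdX]  L3: P0=I P1=M  mem[L3]=40
4. P0: load  L2  bus=[BusRd,Flush]  L2: P0=S P1=S  mem[L2]=65
5. P0: load  L3  bus=[BusRd,Flush]  L3: P0=S P1=S  mem[L3]=19
6. P1: load  L6  bus=[BusRd]  L6: P0=I P1=E  mem[L6]=0
7. P0: load  L4  bus=[BusRd]  L4: P0=S P1=S  mem[L4]=80
8. P1: load  L3  bus=[-]  L3: P0=S P1=S  mem[L3]=19
9. P1: load  L5  bus=[BusRd]  L5: P0=I P1=E  mem[L5]=30
10. P1: store L6 := 22  bus=[-]  L6: P0=I P1=M  mem[L6]=0
11. P1: load  L4  bus=[-]  L4: P0=S P1=S  mem[L4]=80
12. P1: store L0 := 16  bus=[BusRdX]  L0: P0=I P1=M  mem[L0]=10
13. P1: store L2 := 4  bus=[BusUpgr]  L2: P0=I P1=M  mem[L2]=65
14. P1: store L2 := 60  bus=[-]  L2: P0=I P1=M  mem[L2]=65
15. P1: store L6 := 93  bus=[-]  L6: P0=I P1=M  mem[L6]=0
16. P1: load  L1  bus=[BusRd]  L1: P0=I P1=E  mem[L1]=30
17. P0: store L3 := 55  bus=[BusUpgr]  L3: P0=M P1=I  mem[L3]=19
18. P1: store L6 := 79  bus=[-]  L6: P0=I P1=M  mem[L6]=0
19. P0: load  L6  bus=[BusRd,Flush]  L6: P0=S P1=S  mem[L6]=79
20. P1: load  L0  bus=[-]  L0: P0=I P1=M  mem[L0]=10

bus = none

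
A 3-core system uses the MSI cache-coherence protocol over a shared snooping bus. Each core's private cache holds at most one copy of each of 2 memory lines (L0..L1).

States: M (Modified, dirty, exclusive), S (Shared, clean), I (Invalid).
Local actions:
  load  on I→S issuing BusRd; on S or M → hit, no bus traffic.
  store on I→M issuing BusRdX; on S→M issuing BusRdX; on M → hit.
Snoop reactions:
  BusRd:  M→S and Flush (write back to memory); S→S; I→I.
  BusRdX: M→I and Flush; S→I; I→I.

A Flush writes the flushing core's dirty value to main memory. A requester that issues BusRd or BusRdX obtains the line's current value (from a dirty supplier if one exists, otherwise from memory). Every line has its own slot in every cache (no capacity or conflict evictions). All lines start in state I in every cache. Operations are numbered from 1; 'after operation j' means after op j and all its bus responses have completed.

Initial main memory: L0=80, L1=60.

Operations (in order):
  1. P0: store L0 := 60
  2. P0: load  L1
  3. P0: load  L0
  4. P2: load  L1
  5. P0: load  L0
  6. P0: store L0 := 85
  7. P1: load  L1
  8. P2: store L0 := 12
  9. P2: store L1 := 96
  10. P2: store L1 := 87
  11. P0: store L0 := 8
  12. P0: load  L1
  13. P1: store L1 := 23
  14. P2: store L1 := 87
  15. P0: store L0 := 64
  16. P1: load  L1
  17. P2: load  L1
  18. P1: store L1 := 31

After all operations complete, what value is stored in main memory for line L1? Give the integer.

memory[L1] = 87

1. P0: store L0 := 60  bus=[BusRdX]  L0: P0=M P1=I P2=I  mem[L0]=80
2. P0: load  L1  bus=[BusRd]  L1: P0=S P1=I P2=I  mem[L1]=60
3. P0: load  L0  bus=[-]  L0: P0=M P1=I P2=I  mem[L0]=80
4. P2: load  L1  bus=[BusRd]  L1: P0=S P1=I P2=S  mem[L1]=60
5. P0: load  L0  bus=[-]  L0: P0=M P1=I P2=I  mem[L0]=80
6. P0: store L0 := 85  bus=[-]  L0: P0=M P1=I P2=I  mem[L0]=80
7. P1: load  L1  bus=[BusRd]  L1: P0=S P1=S P2=S  mem[L1]=60
8. P2: store L0 := 12  bus=[BusRdX,Flush]  L0: P0=I P1=I P2=M  mem[L0]=85
9. P2: store L1 := 96  bus=[BusRdX]  L1: P0=I P1=I P2=M  mem[L1]=60
10. P2: store L1 := 87  bus=[-]  L1: P0=I P1=I P2=M  mem[L1]=60
11. P0: store L0 := 8  bus=[BusRdX,Flush]  L0: P0=M P1=I P2=I  mem[L0]=12
12. P0: load  L1  bus=[BusRd,Flush]  L1: P0=S P1=I P2=S  mem[L1]=87
13. P1: store L1 := 23  bus=[BusRdX]  L1: P0=I P1=M P2=I  mem[L1]=87
14. P2: store L1 := 87  bus=[BusRdX,Flush]  L1: P0=I P1=I P2=M  mem[L1]=23
15. P0: store L0 := 64  bus=[-]  L0: P0=M P1=I P2=I  mem[L0]=12
16. P1: load  L1  bus=[BusRd,Flush]  L1: P0=I P1=S P2=S  mem[L1]=87
17. P2: load  L1  bus=[-]  L1: P0=I P1=S P2=S  mem[L1]=87
18. P1: store L1 := 31  bus=[BusRdX]  L1: P0=I P1=M P2=I  mem[L1]=87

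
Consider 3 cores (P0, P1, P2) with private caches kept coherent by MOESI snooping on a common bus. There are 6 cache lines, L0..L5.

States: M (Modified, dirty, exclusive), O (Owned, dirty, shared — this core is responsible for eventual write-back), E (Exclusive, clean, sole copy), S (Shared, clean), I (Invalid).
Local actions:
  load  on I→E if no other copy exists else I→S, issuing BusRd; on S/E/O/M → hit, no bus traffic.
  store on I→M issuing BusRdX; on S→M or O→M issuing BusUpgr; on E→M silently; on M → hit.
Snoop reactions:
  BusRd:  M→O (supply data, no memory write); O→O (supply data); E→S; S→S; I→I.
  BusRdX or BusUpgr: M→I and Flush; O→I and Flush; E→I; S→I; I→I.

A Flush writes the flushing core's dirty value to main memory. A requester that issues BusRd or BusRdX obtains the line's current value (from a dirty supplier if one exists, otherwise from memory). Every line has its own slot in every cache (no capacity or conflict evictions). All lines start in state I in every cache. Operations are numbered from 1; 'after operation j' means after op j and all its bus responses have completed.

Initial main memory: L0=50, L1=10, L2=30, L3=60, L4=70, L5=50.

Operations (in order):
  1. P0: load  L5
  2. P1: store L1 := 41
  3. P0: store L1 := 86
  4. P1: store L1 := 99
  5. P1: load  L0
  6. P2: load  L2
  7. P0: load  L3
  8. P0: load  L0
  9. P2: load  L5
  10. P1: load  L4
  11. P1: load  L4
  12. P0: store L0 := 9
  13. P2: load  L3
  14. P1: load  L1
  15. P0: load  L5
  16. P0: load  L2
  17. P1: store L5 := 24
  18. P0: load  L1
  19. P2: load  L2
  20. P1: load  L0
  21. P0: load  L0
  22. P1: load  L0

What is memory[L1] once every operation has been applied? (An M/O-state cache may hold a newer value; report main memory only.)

1. P0: load  L5  bus=[BusRd]  L5: P0=E P1=I P2=I  mem[L5]=50
2. P1: store L1 := 41  bus=[BusRdX]  L1: P0=I P1=M P2=I  mem[L1]=10
3. P0: store L1 := 86  bus=[BusRdX,Flush]  L1: P0=M P1=I P2=I  mem[L1]=41
4. P1: store L1 := 99  bus=[BusRdX,Flush]  L1: P0=I P1=M P2=I  mem[L1]=86
5. P1: load  L0  bus=[BusRd]  L0: P0=I P1=E P2=I  mem[L0]=50
6. P2: load  L2  bus=[BusRd]  L2: P0=I P1=I P2=E  mem[L2]=30
7. P0: load  L3  bus=[BusRd]  L3: P0=E P1=I P2=I  mem[L3]=60
8. P0: load  L0  bus=[BusRd]  L0: P0=S P1=S P2=I  mem[L0]=50
9. P2: load  L5  bus=[BusRd]  L5: P0=S P1=I P2=S  mem[L5]=50
10. P1: load  L4  bus=[BusRd]  L4: P0=I P1=E P2=I  mem[L4]=70
11. P1: load  L4  bus=[-]  L4: P0=I P1=E P2=I  mem[L4]=70
12. P0: store L0 := 9  bus=[BusUpgr]  L0: P0=M P1=I P2=I  mem[L0]=50
13. P2: load  L3  bus=[BusRd]  L3: P0=S P1=I P2=S  mem[L3]=60
14. P1: load  L1  bus=[-]  L1: P0=I P1=M P2=I  mem[L1]=86
15. P0: load  L5  bus=[-]  L5: P0=S P1=I P2=S  mem[L5]=50
16. P0: load  L2  bus=[BusRd]  L2: P0=S P1=I P2=S  mem[L2]=30
17. P1: store L5 := 24  bus=[BusRdX]  L5: P0=I P1=M P2=I  mem[L5]=50
18. P0: load  L1  bus=[BusRd]  L1: P0=S P1=O P2=I  mem[L1]=86
19. P2: load  L2  bus=[-]  L2: P0=S P1=I P2=S  mem[L2]=30
20. P1: load  L0  bus=[BusRd]  L0: P0=O P1=S P2=I  mem[L0]=50
21. P0: load  L0  bus=[-]  L0: P0=O P1=S P2=I  mem[L0]=50
22. P1: load  L0  bus=[-]  L0: P0=O P1=S P2=I  mem[L0]=50

memory[L1] = 86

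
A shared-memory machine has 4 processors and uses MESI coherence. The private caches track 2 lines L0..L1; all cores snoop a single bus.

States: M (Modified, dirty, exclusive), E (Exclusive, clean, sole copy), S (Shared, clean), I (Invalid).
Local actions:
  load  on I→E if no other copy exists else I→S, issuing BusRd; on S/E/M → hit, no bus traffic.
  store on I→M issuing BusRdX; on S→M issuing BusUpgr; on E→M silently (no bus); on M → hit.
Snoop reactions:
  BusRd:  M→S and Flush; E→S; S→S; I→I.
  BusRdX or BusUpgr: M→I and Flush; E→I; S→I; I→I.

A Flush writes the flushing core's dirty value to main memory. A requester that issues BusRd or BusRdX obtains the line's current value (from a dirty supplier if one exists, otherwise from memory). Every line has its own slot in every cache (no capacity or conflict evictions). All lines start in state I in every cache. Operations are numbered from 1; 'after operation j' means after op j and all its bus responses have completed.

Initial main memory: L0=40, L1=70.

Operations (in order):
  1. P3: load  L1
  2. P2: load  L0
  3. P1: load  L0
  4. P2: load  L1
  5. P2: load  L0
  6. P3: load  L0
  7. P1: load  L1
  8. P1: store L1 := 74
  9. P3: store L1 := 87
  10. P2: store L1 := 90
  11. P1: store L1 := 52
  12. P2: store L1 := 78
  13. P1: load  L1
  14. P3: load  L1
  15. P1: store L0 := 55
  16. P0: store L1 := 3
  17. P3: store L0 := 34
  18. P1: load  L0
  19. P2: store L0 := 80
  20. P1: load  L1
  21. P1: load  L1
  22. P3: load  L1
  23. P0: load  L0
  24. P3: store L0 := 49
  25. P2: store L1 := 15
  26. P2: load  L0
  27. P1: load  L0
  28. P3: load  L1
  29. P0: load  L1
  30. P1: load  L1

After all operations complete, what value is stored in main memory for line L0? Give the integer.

memory[L0] = 49

[1] P3: load  L1 | P0:I, P1:I, P2:I, P3:E(70) | bus: BusRd
[2] P2: load  L0 | P0:I, P1:I, P2:E(40), P3:I | bus: BusRd
[3] P1: load  L0 | P0:I, P1:S(40), P2:S(40), P3:I | bus: BusRd
[4] P2: load  L1 | P0:I, P1:I, P2:S(70), P3:S(70) | bus: BusRd
[5] P2: load  L0 | P0:I, P1:S(40), P2:S(40), P3:I | bus: none
[6] P3: load  L0 | P0:I, P1:S(40), P2:S(40), P3:S(40) | bus: BusRd
[7] P1: load  L1 | P0:I, P1:S(70), P2:S(70), P3:S(70) | bus: BusRd
[8] P1: store L1 := 74 | P0:I, P1:M(74), P2:I, P3:I | bus: BusUpgr
[9] P3: store L1 := 87 | P0:I, P1:I, P2:I, P3:M(87) | bus: BusRdX,Flush
[10] P2: store L1 := 90 | P0:I, P1:I, P2:M(90), P3:I | bus: BusRdX,Flush
[11] P1: store L1 := 52 | P0:I, P1:M(52), P2:I, P3:I | bus: BusRdX,Flush
[12] P2: store L1 := 78 | P0:I, P1:I, P2:M(78), P3:I | bus: BusRdX,Flush
[13] P1: load  L1 | P0:I, P1:S(78), P2:S(78), P3:I | bus: BusRd,Flush
[14] P3: load  L1 | P0:I, P1:S(78), P2:S(78), P3:S(78) | bus: BusRd
[15] P1: store L0 := 55 | P0:I, P1:M(55), P2:I, P3:I | bus: BusUpgr
[16] P0: store L1 := 3 | P0:M(3), P1:I, P2:I, P3:I | bus: BusRdX
[17] P3: store L0 := 34 | P0:I, P1:I, P2:I, P3:M(34) | bus: BusRdX,Flush
[18] P1: load  L0 | P0:I, P1:S(34), P2:I, P3:S(34) | bus: BusRd,Flush
[19] P2: store L0 := 80 | P0:I, P1:I, P2:M(80), P3:I | bus: BusRdX
[20] P1: load  L1 | P0:S(3), P1:S(3), P2:I, P3:I | bus: BusRd,Flush
[21] P1: load  L1 | P0:S(3), P1:S(3), P2:I, P3:I | bus: none
[22] P3: load  L1 | P0:S(3), P1:S(3), P2:I, P3:S(3) | bus: BusRd
[23] P0: load  L0 | P0:S(80), P1:I, P2:S(80), P3:I | bus: BusRd,Flush
[24] P3: store L0 := 49 | P0:I, P1:I, P2:I, P3:M(49) | bus: BusRdX
[25] P2: store L1 := 15 | P0:I, P1:I, P2:M(15), P3:I | bus: BusRdX
[26] P2: load  L0 | P0:I, P1:I, P2:S(49), P3:S(49) | bus: BusRd,Flush
[27] P1: load  L0 | P0:I, P1:S(49), P2:S(49), P3:S(49) | bus: BusRd
[28] P3: load  L1 | P0:I, P1:I, P2:S(15), P3:S(15) | bus: BusRd,Flush
[29] P0: load  L1 | P0:S(15), P1:I, P2:S(15), P3:S(15) | bus: BusRd
[30] P1: load  L1 | P0:S(15), P1:S(15), P2:S(15), P3:S(15) | bus: BusRd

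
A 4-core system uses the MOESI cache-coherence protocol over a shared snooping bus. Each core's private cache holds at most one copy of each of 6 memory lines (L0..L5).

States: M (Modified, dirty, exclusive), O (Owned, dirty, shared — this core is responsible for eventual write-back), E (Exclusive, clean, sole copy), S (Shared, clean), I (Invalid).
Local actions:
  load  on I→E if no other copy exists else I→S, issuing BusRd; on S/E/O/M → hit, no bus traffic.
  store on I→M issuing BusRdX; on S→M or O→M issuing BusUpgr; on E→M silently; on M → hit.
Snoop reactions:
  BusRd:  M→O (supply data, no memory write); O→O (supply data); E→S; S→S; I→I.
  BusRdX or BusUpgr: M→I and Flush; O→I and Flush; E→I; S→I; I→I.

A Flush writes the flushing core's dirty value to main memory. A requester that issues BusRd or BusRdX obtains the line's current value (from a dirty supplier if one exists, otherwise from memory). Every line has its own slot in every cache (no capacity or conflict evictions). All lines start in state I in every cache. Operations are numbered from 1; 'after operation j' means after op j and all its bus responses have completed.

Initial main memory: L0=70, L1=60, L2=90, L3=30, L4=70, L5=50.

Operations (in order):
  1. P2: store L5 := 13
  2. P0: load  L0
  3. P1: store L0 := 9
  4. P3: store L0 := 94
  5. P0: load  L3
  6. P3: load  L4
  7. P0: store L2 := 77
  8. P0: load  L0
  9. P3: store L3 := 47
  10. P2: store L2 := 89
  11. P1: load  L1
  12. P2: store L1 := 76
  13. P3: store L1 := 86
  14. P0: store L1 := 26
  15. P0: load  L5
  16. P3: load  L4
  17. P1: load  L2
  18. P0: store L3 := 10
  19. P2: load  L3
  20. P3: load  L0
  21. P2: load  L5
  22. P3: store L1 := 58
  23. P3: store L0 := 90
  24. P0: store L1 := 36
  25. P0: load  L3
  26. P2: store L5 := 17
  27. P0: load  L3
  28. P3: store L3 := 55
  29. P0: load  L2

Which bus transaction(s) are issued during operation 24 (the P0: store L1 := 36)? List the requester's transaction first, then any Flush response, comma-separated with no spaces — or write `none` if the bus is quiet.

bus = BusRdX,Flush

step 1: P2: store L5 := 13  ⟶  IIMI  (L5)  txn=BusRdX  M[L5]=50
step 2: P0: load  L0  ⟶  EIII  (L0)  txn=BusRd  M[L0]=70
step 3: P1: store L0 := 9  ⟶  IMII  (L0)  txn=BusRdX  M[L0]=70
step 4: P3: store L0 := 94  ⟶  IIIM  (L0)  txn=BusRdX+Flush  M[L0]=9
step 5: P0: load  L3  ⟶  EIII  (L3)  txn=BusRd  M[L3]=30
step 6: P3: load  L4  ⟶  IIIE  (L4)  txn=BusRd  M[L4]=70
step 7: P0: store L2 := 77  ⟶  MIII  (L2)  txn=BusRdX  M[L2]=90
step 8: P0: load  L0  ⟶  SIIO  (L0)  txn=BusRd  M[L0]=9
step 9: P3: store L3 := 47  ⟶  IIIM  (L3)  txn=BusRdX  M[L3]=30
step 10: P2: store L2 := 89  ⟶  IIMI  (L2)  txn=BusRdX+Flush  M[L2]=77
step 11: P1: load  L1  ⟶  IEII  (L1)  txn=BusRd  M[L1]=60
step 12: P2: store L1 := 76  ⟶  IIMI  (L1)  txn=BusRdX  M[L1]=60
step 13: P3: store L1 := 86  ⟶  IIIM  (L1)  txn=BusRdX+Flush  M[L1]=76
step 14: P0: store L1 := 26  ⟶  MIII  (L1)  txn=BusRdX+Flush  M[L1]=86
step 15: P0: load  L5  ⟶  SIOI  (L5)  txn=BusRd  M[L5]=50
step 16: P3: load  L4  ⟶  IIIE  (L4)  txn=∅  M[L4]=70
step 17: P1: load  L2  ⟶  ISOI  (L2)  txn=BusRd  M[L2]=77
step 18: P0: store L3 := 10  ⟶  MIII  (L3)  txn=BusRdX+Flush  M[L3]=47
step 19: P2: load  L3  ⟶  OISI  (L3)  txn=BusRd  M[L3]=47
step 20: P3: load  L0  ⟶  SIIO  (L0)  txn=∅  M[L0]=9
step 21: P2: load  L5  ⟶  SIOI  (L5)  txn=∅  M[L5]=50
step 22: P3: store L1 := 58  ⟶  IIIM  (L1)  txn=BusRdX+Flush  M[L1]=26
step 23: P3: store L0 := 90  ⟶  IIIM  (L0)  txn=BusUpgr  M[L0]=9
step 24: P0: store L1 := 36  ⟶  MIII  (L1)  txn=BusRdX+Flush  M[L1]=58
step 25: P0: load  L3  ⟶  OISI  (L3)  txn=∅  M[L3]=47
step 26: P2: store L5 := 17  ⟶  IIMI  (L5)  txn=BusUpgr  M[L5]=50
step 27: P0: load  L3  ⟶  OISI  (L3)  txn=∅  M[L3]=47
step 28: P3: store L3 := 55  ⟶  IIIM  (L3)  txn=BusRdX+Flush  M[L3]=10
step 29: P0: load  L2  ⟶  SSOI  (L2)  txn=BusRd  M[L2]=77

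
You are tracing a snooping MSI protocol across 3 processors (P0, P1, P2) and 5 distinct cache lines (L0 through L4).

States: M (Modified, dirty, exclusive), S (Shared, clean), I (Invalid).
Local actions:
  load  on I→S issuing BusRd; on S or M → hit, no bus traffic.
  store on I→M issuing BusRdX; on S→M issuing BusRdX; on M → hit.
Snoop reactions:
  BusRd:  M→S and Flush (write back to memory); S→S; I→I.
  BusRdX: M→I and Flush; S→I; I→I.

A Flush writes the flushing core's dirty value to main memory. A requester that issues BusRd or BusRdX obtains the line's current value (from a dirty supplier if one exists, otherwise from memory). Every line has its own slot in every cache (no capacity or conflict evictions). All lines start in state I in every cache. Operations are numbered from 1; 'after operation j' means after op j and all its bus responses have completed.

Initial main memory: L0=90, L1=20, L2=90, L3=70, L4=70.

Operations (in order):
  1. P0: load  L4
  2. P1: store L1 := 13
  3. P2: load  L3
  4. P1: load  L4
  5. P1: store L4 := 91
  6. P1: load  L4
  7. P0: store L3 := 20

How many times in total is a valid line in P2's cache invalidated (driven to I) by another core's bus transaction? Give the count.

invalidations = 1

step 1: P0: load  L4  ⟶  SII  (L4)  txn=BusRd  M[L4]=70
step 2: P1: store L1 := 13  ⟶  IMI  (L1)  txn=BusRdX  M[L1]=20
step 3: P2: load  L3  ⟶  IIS  (L3)  txn=BusRd  M[L3]=70
step 4: P1: load  L4  ⟶  SSI  (L4)  txn=BusRd  M[L4]=70
step 5: P1: store L4 := 91  ⟶  IMI  (L4)  txn=BusRdX  M[L4]=70
step 6: P1: load  L4  ⟶  IMI  (L4)  txn=∅  M[L4]=70
step 7: P0: store L3 := 20  ⟶  MII  (L3)  txn=BusRdX  M[L3]=70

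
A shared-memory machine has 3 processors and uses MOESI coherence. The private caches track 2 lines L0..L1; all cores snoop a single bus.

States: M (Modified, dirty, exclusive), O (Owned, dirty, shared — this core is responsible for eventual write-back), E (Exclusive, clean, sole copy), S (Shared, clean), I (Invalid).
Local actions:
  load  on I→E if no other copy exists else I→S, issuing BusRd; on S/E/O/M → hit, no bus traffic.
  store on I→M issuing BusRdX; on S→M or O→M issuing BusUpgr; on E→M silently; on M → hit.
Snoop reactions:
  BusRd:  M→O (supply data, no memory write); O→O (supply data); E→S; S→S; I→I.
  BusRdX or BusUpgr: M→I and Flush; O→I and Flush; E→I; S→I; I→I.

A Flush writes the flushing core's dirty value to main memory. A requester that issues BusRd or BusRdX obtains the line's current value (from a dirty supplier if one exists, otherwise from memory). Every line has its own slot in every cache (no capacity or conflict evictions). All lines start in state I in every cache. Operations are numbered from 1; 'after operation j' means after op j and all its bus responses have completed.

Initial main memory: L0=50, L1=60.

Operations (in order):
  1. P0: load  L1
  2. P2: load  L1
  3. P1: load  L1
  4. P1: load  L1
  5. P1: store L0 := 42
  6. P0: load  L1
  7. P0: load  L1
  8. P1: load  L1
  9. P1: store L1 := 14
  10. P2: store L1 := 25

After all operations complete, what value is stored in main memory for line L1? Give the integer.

[1] P0: load  L1 | P0:E(60), P1:I, P2:I | bus: BusRd
[2] P2: load  L1 | P0:S(60), P1:I, P2:S(60) | bus: BusRd
[3] P1: load  L1 | P0:S(60), P1:S(60), P2:S(60) | bus: BusRd
[4] P1: load  L1 | P0:S(60), P1:S(60), P2:S(60) | bus: none
[5] P1: store L0 := 42 | P0:I, P1:M(42), P2:I | bus: BusRdX
[6] P0: load  L1 | P0:S(60), P1:S(60), P2:S(60) | bus: none
[7] P0: load  L1 | P0:S(60), P1:S(60), P2:S(60) | bus: none
[8] P1: load  L1 | P0:S(60), P1:S(60), P2:S(60) | bus: none
[9] P1: store L1 := 14 | P0:I, P1:M(14), P2:I | bus: BusUpgr
[10] P2: store L1 := 25 | P0:I, P1:I, P2:M(25) | bus: BusRdX,Flush

memory[L1] = 14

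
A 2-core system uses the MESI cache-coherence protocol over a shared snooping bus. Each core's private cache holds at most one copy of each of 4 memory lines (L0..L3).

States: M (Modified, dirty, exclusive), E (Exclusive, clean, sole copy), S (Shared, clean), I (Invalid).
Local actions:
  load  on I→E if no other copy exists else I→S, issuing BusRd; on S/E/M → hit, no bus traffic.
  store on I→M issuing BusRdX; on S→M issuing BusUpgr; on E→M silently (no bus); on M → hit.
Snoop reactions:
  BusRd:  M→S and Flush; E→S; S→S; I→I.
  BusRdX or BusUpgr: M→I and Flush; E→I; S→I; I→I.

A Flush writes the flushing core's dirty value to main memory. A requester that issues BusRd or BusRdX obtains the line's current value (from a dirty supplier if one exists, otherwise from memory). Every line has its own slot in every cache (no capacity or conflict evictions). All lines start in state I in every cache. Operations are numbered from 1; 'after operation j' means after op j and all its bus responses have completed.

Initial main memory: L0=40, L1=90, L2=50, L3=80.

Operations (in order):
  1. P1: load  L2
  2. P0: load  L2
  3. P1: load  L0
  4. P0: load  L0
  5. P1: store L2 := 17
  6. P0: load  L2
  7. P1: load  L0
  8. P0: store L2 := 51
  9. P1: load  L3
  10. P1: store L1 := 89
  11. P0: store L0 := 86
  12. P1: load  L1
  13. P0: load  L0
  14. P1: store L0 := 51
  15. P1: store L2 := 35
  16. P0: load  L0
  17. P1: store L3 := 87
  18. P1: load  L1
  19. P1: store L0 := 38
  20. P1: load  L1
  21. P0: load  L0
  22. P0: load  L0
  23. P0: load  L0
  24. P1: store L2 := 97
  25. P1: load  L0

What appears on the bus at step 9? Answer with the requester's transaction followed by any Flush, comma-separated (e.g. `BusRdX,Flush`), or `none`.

bus = BusRd

[1] P1: load  L2 | P0:I, P1:E(50) | bus: BusRd
[2] P0: load  L2 | P0:S(50), P1:S(50) | bus: BusRd
[3] P1: load  L0 | P0:I, P1:E(40) | bus: BusRd
[4] P0: load  L0 | P0:S(40), P1:S(40) | bus: BusRd
[5] P1: store L2 := 17 | P0:I, P1:M(17) | bus: BusUpgr
[6] P0: load  L2 | P0:S(17), P1:S(17) | bus: BusRd,Flush
[7] P1: load  L0 | P0:S(40), P1:S(40) | bus: none
[8] P0: store L2 := 51 | P0:M(51), P1:I | bus: BusUpgr
[9] P1: load  L3 | P0:I, P1:E(80) | bus: BusRd
[10] P1: store L1 := 89 | P0:I, P1:M(89) | bus: BusRdX
[11] P0: store L0 := 86 | P0:M(86), P1:I | bus: BusUpgr
[12] P1: load  L1 | P0:I, P1:M(89) | bus: none
[13] P0: load  L0 | P0:M(86), P1:I | bus: none
[14] P1: store L0 := 51 | P0:I, P1:M(51) | bus: BusRdX,Flush
[15] P1: store L2 := 35 | P0:I, P1:M(35) | bus: BusRdX,Flush
[16] P0: load  L0 | P0:S(51), P1:S(51) | bus: BusRd,Flush
[17] P1: store L3 := 87 | P0:I, P1:M(87) | bus: none
[18] P1: load  L1 | P0:I, P1:M(89) | bus: none
[19] P1: store L0 := 38 | P0:I, P1:M(38) | bus: BusUpgr
[20] P1: load  L1 | P0:I, P1:M(89) | bus: none
[21] P0: load  L0 | P0:S(38), P1:S(38) | bus: BusRd,Flush
[22] P0: load  L0 | P0:S(38), P1:S(38) | bus: none
[23] P0: load  L0 | P0:S(38), P1:S(38) | bus: none
[24] P1: store L2 := 97 | P0:I, P1:M(97) | bus: none
[25] P1: load  L0 | P0:S(38), P1:S(38) | bus: none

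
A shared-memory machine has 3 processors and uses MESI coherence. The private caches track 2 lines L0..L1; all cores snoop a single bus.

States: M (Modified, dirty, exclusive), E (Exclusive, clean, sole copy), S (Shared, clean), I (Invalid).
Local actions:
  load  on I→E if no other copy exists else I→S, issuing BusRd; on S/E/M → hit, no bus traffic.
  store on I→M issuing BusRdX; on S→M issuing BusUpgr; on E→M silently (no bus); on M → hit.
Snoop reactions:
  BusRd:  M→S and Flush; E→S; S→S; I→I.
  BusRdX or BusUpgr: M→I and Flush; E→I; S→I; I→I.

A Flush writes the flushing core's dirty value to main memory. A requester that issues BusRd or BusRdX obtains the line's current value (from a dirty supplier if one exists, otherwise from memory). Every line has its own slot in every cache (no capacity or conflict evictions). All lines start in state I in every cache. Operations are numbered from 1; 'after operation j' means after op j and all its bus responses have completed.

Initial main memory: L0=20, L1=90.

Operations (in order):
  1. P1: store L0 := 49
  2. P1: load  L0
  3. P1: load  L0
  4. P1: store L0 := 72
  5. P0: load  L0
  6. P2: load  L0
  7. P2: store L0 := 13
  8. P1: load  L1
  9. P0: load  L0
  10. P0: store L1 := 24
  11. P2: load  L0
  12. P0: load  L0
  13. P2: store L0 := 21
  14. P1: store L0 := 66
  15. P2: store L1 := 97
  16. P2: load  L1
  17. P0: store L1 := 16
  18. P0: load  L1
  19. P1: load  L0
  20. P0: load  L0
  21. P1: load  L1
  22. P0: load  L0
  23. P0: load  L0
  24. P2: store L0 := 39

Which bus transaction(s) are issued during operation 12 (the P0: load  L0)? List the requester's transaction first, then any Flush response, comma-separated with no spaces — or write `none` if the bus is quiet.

step 1: P1: store L0 := 49  ⟶  IMI  (L0)  txn=BusRdX  M[L0]=20
step 2: P1: load  L0  ⟶  IMI  (L0)  txn=∅  M[L0]=20
step 3: P1: load  L0  ⟶  IMI  (L0)  txn=∅  M[L0]=20
step 4: P1: store L0 := 72  ⟶  IMI  (L0)  txn=∅  M[L0]=20
step 5: P0: load  L0  ⟶  SSI  (L0)  txn=BusRd+Flush  M[L0]=72
step 6: P2: load  L0  ⟶  SSS  (L0)  txn=BusRd  M[L0]=72
step 7: P2: store L0 := 13  ⟶  IIM  (L0)  txn=BusUpgr  M[L0]=72
step 8: P1: load  L1  ⟶  IEI  (L1)  txn=BusRd  M[L1]=90
step 9: P0: load  L0  ⟶  SIS  (L0)  txn=BusRd+Flush  M[L0]=13
step 10: P0: store L1 := 24  ⟶  MII  (L1)  txn=BusRdX  M[L1]=90
step 11: P2: load  L0  ⟶  SIS  (L0)  txn=∅  M[L0]=13
step 12: P0: load  L0  ⟶  SIS  (L0)  txn=∅  M[L0]=13
step 13: P2: store L0 := 21  ⟶  IIM  (L0)  txn=BusUpgr  M[L0]=13
step 14: P1: store L0 := 66  ⟶  IMI  (L0)  txn=BusRdX+Flush  M[L0]=21
step 15: P2: store L1 := 97  ⟶  IIM  (L1)  txn=BusRdX+Flush  M[L1]=24
step 16: P2: load  L1  ⟶  IIM  (L1)  txn=∅  M[L1]=24
step 17: P0: store L1 := 16  ⟶  MII  (L1)  txn=BusRdX+Flush  M[L1]=97
step 18: P0: load  L1  ⟶  MII  (L1)  txn=∅  M[L1]=97
step 19: P1: load  L0  ⟶  IMI  (L0)  txn=∅  M[L0]=21
step 20: P0: load  L0  ⟶  SSI  (L0)  txn=BusRd+Flush  M[L0]=66
step 21: P1: load  L1  ⟶  SSI  (L1)  txn=BusRd+Flush  M[L1]=16
step 22: P0: load  L0  ⟶  SSI  (L0)  txn=∅  M[L0]=66
step 23: P0: load  L0  ⟶  SSI  (L0)  txn=∅  M[L0]=66
step 24: P2: store L0 := 39  ⟶  IIM  (L0)  txn=BusRdX  M[L0]=66

bus = none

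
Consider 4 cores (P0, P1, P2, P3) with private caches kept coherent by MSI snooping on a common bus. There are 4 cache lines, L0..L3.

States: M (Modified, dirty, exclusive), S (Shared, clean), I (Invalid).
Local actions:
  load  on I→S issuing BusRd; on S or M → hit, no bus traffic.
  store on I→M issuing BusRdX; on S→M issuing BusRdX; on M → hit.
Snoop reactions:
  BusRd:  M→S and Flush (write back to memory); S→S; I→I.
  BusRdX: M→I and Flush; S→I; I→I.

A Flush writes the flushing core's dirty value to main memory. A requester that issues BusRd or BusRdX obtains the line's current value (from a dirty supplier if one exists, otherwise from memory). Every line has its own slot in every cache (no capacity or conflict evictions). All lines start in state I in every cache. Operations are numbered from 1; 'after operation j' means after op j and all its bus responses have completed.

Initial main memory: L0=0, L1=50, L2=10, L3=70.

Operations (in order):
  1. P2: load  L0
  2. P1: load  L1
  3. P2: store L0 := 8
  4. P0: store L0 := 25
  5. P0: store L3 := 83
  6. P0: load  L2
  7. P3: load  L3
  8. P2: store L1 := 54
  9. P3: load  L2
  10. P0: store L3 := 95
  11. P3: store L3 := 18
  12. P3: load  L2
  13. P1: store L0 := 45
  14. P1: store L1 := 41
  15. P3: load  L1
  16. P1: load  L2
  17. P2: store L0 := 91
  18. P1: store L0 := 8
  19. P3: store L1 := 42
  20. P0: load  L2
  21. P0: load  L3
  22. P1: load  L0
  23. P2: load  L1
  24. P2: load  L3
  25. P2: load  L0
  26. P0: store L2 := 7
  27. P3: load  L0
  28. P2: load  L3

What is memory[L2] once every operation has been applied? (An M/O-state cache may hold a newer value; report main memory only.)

memory[L2] = 10

  op1 P2: load  L0 → I/I/S/I on L0; bus BusRd; mem=0
  op2 P1: load  L1 → I/S/I/I on L1; bus BusRd; mem=50
  op3 P2: store L0 := 8 → I/I/M/I on L0; bus BusRdX; mem=0
  op4 P0: store L0 := 25 → M/I/I/I on L0; bus BusRdX Flush; mem=8
  op5 P0: store L3 := 83 → M/I/I/I on L3; bus BusRdX; mem=70
  op6 P0: load  L2 → S/I/I/I on L2; bus BusRd; mem=10
  op7 P3: load  L3 → S/I/I/S on L3; bus BusRd Flush; mem=83
  op8 P2: store L1 := 54 → I/I/M/I on L1; bus BusRdX; mem=50
  op9 P3: load  L2 → S/I/I/S on L2; bus BusRd; mem=10
  op10 P0: store L3 := 95 → M/I/I/I on L3; bus BusRdX; mem=83
  op11 P3: store L3 := 18 → I/I/I/M on L3; bus BusRdX Flush; mem=95
  op12 P3: load  L2 → S/I/I/S on L2; bus (none); mem=10
  op13 P1: store L0 := 45 → I/M/I/I on L0; bus BusRdX Flush; mem=25
  op14 P1: store L1 := 41 → I/M/I/I on L1; bus BusRdX Flush; mem=54
  op15 P3: load  L1 → I/S/I/S on L1; bus BusRd Flush; mem=41
  op16 P1: load  L2 → S/S/I/S on L2; bus BusRd; mem=10
  op17 P2: store L0 := 91 → I/I/M/I on L0; bus BusRdX Flush; mem=45
  op18 P1: store L0 := 8 → I/M/I/I on L0; bus BusRdX Flush; mem=91
  op19 P3: store L1 := 42 → I/I/I/M on L1; bus BusRdX; mem=41
  op20 P0: load  L2 → S/S/I/S on L2; bus (none); mem=10
  op21 P0: load  L3 → S/I/I/S on L3; bus BusRd Flush; mem=18
  op22 P1: load  L0 → I/M/I/I on L0; bus (none); mem=91
  op23 P2: load  L1 → I/I/S/S on L1; bus BusRd Flush; mem=42
  op24 P2: load  L3 → S/I/S/S on L3; bus BusRd; mem=18
  op25 P2: load  L0 → I/S/S/I on L0; bus BusRd Flush; mem=8
  op26 P0: store L2 := 7 → M/I/I/I on L2; bus BusRdX; mem=10
  op27 P3: load  L0 → I/S/S/S on L0; bus BusRd; mem=8
  op28 P2: load  L3 → S/I/S/S on L3; bus (none); mem=18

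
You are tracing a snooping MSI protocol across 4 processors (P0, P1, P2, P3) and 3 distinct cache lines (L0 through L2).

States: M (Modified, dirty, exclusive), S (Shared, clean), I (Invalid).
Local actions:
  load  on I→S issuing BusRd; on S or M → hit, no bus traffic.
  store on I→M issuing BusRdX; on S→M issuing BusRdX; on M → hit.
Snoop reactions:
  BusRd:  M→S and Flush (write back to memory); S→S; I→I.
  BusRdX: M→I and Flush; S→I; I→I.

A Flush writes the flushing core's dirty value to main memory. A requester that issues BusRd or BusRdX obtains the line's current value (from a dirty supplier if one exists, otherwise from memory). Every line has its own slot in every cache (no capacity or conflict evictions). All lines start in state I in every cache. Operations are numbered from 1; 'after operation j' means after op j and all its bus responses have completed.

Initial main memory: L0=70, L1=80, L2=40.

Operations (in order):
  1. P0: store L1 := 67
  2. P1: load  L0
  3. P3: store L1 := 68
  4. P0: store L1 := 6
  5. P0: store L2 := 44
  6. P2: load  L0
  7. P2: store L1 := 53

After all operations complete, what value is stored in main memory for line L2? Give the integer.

  op1 P0: store L1 := 67 → M/I/I/I on L1; bus BusRdX; mem=80
  op2 P1: load  L0 → I/S/I/I on L0; bus BusRd; mem=70
  op3 P3: store L1 := 68 → I/I/I/M on L1; bus BusRdX Flush; mem=67
  op4 P0: store L1 := 6 → M/I/I/I on L1; bus BusRdX Flush; mem=68
  op5 P0: store L2 := 44 → M/I/I/I on L2; bus BusRdX; mem=40
  op6 P2: load  L0 → I/S/S/I on L0; bus BusRd; mem=70
  op7 P2: store L1 := 53 → I/I/M/I on L1; bus BusRdX Flush; mem=6

memory[L2] = 40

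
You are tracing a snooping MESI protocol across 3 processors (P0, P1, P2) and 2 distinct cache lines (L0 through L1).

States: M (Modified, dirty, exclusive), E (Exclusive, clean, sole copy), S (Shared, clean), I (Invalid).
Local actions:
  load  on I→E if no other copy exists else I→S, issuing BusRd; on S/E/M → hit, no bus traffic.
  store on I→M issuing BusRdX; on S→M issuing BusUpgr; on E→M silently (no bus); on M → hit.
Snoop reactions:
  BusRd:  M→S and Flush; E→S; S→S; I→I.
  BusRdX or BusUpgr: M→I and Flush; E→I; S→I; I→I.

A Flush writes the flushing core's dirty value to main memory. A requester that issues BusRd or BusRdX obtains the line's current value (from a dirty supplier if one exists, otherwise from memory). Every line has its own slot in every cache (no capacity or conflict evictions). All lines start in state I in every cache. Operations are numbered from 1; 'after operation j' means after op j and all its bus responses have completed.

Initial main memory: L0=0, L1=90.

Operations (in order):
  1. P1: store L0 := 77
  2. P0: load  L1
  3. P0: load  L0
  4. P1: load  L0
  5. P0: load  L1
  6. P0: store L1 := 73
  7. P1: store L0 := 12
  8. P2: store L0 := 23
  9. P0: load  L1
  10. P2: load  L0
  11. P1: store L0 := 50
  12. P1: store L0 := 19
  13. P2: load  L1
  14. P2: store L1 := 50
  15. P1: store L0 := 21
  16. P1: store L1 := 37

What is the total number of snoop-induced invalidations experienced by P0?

invalidations = 2

  op1 P1: store L0 := 77 → I/M/I on L0; bus BusRdX; mem=0
  op2 P0: load  L1 → E/I/I on L1; bus BusRd; mem=90
  op3 P0: load  L0 → S/S/I on L0; bus BusRd Flush; mem=77
  op4 P1: load  L0 → S/S/I on L0; bus (none); mem=77
  op5 P0: load  L1 → E/I/I on L1; bus (none); mem=90
  op6 P0: store L1 := 73 → M/I/I on L1; bus (none); mem=90
  op7 P1: store L0 := 12 → I/M/I on L0; bus BusUpgr; mem=77
  op8 P2: store L0 := 23 → I/I/M on L0; bus BusRdX Flush; mem=12
  op9 P0: load  L1 → M/I/I on L1; bus (none); mem=90
  op10 P2: load  L0 → I/I/M on L0; bus (none); mem=12
  op11 P1: store L0 := 50 → I/M/I on L0; bus BusRdX Flush; mem=23
  op12 P1: store L0 := 19 → I/M/I on L0; bus (none); mem=23
  op13 P2: load  L1 → S/I/S on L1; bus BusRd Flush; mem=73
  op14 P2: store L1 := 50 → I/I/M on L1; bus BusUpgr; mem=73
  op15 P1: store L0 := 21 → I/M/I on L0; bus (none); mem=23
  op16 P1: store L1 := 37 → I/M/I on L1; bus BusRdX Flush; mem=50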